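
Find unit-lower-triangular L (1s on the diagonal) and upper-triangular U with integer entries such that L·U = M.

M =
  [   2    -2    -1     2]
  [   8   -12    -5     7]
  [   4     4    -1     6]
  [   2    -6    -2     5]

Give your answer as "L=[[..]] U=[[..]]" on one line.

  row1 -= 4·row0 → [0,-4,-1,-1]
  row2 -= 2·row0 → [0,8,1,2]
  row3 -= 1·row0 → [0,-4,-1,3]
  row2 -= -2·row1 → [0,0,-1,0]
  row3 -= 1·row1 → [0,0,0,4]
  row3 -= 0·row2 → [0,0,0,4]

L=[[1,0,0,0],[4,1,0,0],[2,-2,1,0],[1,1,0,1]] U=[[2,-2,-1,2],[0,-4,-1,-1],[0,0,-1,0],[0,0,0,4]]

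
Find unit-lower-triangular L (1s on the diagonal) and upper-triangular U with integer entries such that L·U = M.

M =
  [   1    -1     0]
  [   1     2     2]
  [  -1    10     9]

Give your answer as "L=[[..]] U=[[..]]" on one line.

L=[[1,0,0],[1,1,0],[-1,3,1]] U=[[1,-1,0],[0,3,2],[0,0,3]]

  R1 -= 1·R0 → [0,3,2]
  R2 -= -1·R0 → [0,9,9]
  R2 -= 3·R1 → [0,0,3]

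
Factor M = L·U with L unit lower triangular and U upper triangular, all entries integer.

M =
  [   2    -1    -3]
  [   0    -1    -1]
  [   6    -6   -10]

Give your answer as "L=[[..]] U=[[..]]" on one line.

L=[[1,0,0],[0,1,0],[3,3,1]] U=[[2,-1,-3],[0,-1,-1],[0,0,2]]

  row1 -= 0·row0 → [0,-1,-1]
  row2 -= 3·row0 → [0,-3,-1]
  row2 -= 3·row1 → [0,0,2]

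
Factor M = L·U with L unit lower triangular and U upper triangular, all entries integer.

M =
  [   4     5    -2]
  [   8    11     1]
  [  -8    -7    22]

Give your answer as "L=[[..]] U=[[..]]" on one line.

L=[[1,0,0],[2,1,0],[-2,3,1]] U=[[4,5,-2],[0,1,5],[0,0,3]]

  r1 -= 2·r0 → [0,1,5]
  r2 -= -2·r0 → [0,3,18]
  r2 -= 3·r1 → [0,0,3]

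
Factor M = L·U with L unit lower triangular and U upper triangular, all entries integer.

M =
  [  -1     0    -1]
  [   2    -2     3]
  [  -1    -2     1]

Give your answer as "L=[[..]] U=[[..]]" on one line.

L=[[1,0,0],[-2,1,0],[1,1,1]] U=[[-1,0,-1],[0,-2,1],[0,0,1]]

  row1 -= -2·row0 → [0,-2,1]
  row2 -= 1·row0 → [0,-2,2]
  row2 -= 1·row1 → [0,0,1]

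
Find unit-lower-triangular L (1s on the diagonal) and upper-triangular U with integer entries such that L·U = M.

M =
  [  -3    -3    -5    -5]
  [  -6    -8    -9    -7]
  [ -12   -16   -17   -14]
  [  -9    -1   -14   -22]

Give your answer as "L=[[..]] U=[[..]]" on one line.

L=[[1,0,0,0],[2,1,0,0],[4,2,1,0],[3,-4,5,1]] U=[[-3,-3,-5,-5],[0,-2,1,3],[0,0,1,0],[0,0,0,5]]

  row1 -= 2·row0 → [0,-2,1,3]
  row2 -= 4·row0 → [0,-4,3,6]
  row3 -= 3·row0 → [0,8,1,-7]
  row2 -= 2·row1 → [0,0,1,0]
  row3 -= -4·row1 → [0,0,5,5]
  row3 -= 5·row2 → [0,0,0,5]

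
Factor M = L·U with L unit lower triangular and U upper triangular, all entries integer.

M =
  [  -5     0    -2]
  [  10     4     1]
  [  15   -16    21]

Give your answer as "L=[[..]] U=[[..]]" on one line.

  r1 -= -2·r0 → [0,4,-3]
  r2 -= -3·r0 → [0,-16,15]
  r2 -= -4·r1 → [0,0,3]

L=[[1,0,0],[-2,1,0],[-3,-4,1]] U=[[-5,0,-2],[0,4,-3],[0,0,3]]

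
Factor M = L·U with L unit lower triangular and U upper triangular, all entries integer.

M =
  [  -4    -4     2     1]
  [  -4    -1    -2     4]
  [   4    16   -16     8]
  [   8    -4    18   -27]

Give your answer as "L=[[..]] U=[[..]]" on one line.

L=[[1,0,0,0],[1,1,0,0],[-1,4,1,0],[-2,-4,3,1]] U=[[-4,-4,2,1],[0,3,-4,3],[0,0,2,-3],[0,0,0,-4]]

  R1 -= 1·R0 → [0,3,-4,3]
  R2 -= -1·R0 → [0,12,-14,9]
  R3 -= -2·R0 → [0,-12,22,-25]
  R2 -= 4·R1 → [0,0,2,-3]
  R3 -= -4·R1 → [0,0,6,-13]
  R3 -= 3·R2 → [0,0,0,-4]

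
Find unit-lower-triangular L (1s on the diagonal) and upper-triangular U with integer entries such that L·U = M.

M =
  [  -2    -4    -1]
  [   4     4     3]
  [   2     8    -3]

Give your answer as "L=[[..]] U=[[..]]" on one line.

  r1 -= -2·r0 → [0,-4,1]
  r2 -= -1·r0 → [0,4,-4]
  r2 -= -1·r1 → [0,0,-3]

L=[[1,0,0],[-2,1,0],[-1,-1,1]] U=[[-2,-4,-1],[0,-4,1],[0,0,-3]]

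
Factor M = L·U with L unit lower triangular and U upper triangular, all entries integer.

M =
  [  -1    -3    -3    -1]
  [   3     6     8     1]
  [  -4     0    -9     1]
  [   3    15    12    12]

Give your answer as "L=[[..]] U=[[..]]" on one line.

  r1 -= -3·r0 → [0,-3,-1,-2]
  r2 -= 4·r0 → [0,12,3,5]
  r3 -= -3·r0 → [0,6,3,9]
  r2 -= -4·r1 → [0,0,-1,-3]
  r3 -= -2·r1 → [0,0,1,5]
  r3 -= -1·r2 → [0,0,0,2]

L=[[1,0,0,0],[-3,1,0,0],[4,-4,1,0],[-3,-2,-1,1]] U=[[-1,-3,-3,-1],[0,-3,-1,-2],[0,0,-1,-3],[0,0,0,2]]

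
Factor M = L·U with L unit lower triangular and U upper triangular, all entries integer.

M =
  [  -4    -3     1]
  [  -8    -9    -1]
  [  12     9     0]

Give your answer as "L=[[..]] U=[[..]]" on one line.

  R1 -= 2·R0 → [0,-3,-3]
  R2 -= -3·R0 → [0,0,3]
  R2 -= 0·R1 → [0,0,3]

L=[[1,0,0],[2,1,0],[-3,0,1]] U=[[-4,-3,1],[0,-3,-3],[0,0,3]]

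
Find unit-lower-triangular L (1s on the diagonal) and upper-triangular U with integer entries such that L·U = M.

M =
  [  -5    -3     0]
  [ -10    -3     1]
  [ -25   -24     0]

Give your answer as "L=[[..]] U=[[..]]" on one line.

  R1 -= 2·R0 → [0,3,1]
  R2 -= 5·R0 → [0,-9,0]
  R2 -= -3·R1 → [0,0,3]

L=[[1,0,0],[2,1,0],[5,-3,1]] U=[[-5,-3,0],[0,3,1],[0,0,3]]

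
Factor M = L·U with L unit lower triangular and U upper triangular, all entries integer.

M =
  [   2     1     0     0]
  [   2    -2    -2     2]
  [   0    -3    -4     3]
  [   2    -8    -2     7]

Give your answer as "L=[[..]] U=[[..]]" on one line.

  row1 -= 1·row0 → [0,-3,-2,2]
  row2 -= 0·row0 → [0,-3,-4,3]
  row3 -= 1·row0 → [0,-9,-2,7]
  row2 -= 1·row1 → [0,0,-2,1]
  row3 -= 3·row1 → [0,0,4,1]
  row3 -= -2·row2 → [0,0,0,3]

L=[[1,0,0,0],[1,1,0,0],[0,1,1,0],[1,3,-2,1]] U=[[2,1,0,0],[0,-3,-2,2],[0,0,-2,1],[0,0,0,3]]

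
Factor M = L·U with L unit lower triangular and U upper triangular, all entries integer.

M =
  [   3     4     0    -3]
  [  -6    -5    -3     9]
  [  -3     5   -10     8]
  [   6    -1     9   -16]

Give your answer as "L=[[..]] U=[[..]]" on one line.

L=[[1,0,0,0],[-2,1,0,0],[-1,3,1,0],[2,-3,0,1]] U=[[3,4,0,-3],[0,3,-3,3],[0,0,-1,-4],[0,0,0,-1]]

  row1 -= -2·row0 → [0,3,-3,3]
  row2 -= -1·row0 → [0,9,-10,5]
  row3 -= 2·row0 → [0,-9,9,-10]
  row2 -= 3·row1 → [0,0,-1,-4]
  row3 -= -3·row1 → [0,0,0,-1]
  row3 -= 0·row2 → [0,0,0,-1]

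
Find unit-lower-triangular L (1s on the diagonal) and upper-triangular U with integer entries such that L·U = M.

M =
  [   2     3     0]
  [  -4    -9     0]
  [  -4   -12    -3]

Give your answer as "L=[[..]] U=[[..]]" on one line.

  row1 -= -2·row0 → [0,-3,0]
  row2 -= -2·row0 → [0,-6,-3]
  row2 -= 2·row1 → [0,0,-3]

L=[[1,0,0],[-2,1,0],[-2,2,1]] U=[[2,3,0],[0,-3,0],[0,0,-3]]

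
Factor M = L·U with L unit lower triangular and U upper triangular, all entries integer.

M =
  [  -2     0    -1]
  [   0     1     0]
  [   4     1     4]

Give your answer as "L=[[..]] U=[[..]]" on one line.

L=[[1,0,0],[0,1,0],[-2,1,1]] U=[[-2,0,-1],[0,1,0],[0,0,2]]

  row1 -= 0·row0 → [0,1,0]
  row2 -= -2·row0 → [0,1,2]
  row2 -= 1·row1 → [0,0,2]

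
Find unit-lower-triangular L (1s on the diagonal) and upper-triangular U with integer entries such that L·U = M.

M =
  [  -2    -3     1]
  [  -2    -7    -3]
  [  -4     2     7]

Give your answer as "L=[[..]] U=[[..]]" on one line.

L=[[1,0,0],[1,1,0],[2,-2,1]] U=[[-2,-3,1],[0,-4,-4],[0,0,-3]]

  row1 -= 1·row0 → [0,-4,-4]
  row2 -= 2·row0 → [0,8,5]
  row2 -= -2·row1 → [0,0,-3]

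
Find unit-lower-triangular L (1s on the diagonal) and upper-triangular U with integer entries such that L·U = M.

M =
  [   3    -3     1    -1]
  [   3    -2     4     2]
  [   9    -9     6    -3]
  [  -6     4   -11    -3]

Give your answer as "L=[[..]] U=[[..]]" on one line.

L=[[1,0,0,0],[1,1,0,0],[3,0,1,0],[-2,-2,-1,1]] U=[[3,-3,1,-1],[0,1,3,3],[0,0,3,0],[0,0,0,1]]

  r1 -= 1·r0 → [0,1,3,3]
  r2 -= 3·r0 → [0,0,3,0]
  r3 -= -2·r0 → [0,-2,-9,-5]
  r2 -= 0·r1 → [0,0,3,0]
  r3 -= -2·r1 → [0,0,-3,1]
  r3 -= -1·r2 → [0,0,0,1]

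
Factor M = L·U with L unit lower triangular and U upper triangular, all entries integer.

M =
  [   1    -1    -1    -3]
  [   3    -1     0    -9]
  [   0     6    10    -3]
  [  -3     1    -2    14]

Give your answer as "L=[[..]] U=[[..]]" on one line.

L=[[1,0,0,0],[3,1,0,0],[0,3,1,0],[-3,-1,-2,1]] U=[[1,-1,-1,-3],[0,2,3,0],[0,0,1,-3],[0,0,0,-1]]

  R1 -= 3·R0 → [0,2,3,0]
  R2 -= 0·R0 → [0,6,10,-3]
  R3 -= -3·R0 → [0,-2,-5,5]
  R2 -= 3·R1 → [0,0,1,-3]
  R3 -= -1·R1 → [0,0,-2,5]
  R3 -= -2·R2 → [0,0,0,-1]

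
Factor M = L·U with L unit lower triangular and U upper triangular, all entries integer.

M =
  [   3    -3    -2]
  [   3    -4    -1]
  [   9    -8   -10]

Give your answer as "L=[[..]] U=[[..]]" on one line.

  r1 -= 1·r0 → [0,-1,1]
  r2 -= 3·r0 → [0,1,-4]
  r2 -= -1·r1 → [0,0,-3]

L=[[1,0,0],[1,1,0],[3,-1,1]] U=[[3,-3,-2],[0,-1,1],[0,0,-3]]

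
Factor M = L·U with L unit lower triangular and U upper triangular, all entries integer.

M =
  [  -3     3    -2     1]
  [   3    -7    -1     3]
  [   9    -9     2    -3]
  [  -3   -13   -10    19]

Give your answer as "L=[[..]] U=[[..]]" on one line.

  R1 -= -1·R0 → [0,-4,-3,4]
  R2 -= -3·R0 → [0,0,-4,0]
  R3 -= 1·R0 → [0,-16,-8,18]
  R2 -= 0·R1 → [0,0,-4,0]
  R3 -= 4·R1 → [0,0,4,2]
  R3 -= -1·R2 → [0,0,0,2]

L=[[1,0,0,0],[-1,1,0,0],[-3,0,1,0],[1,4,-1,1]] U=[[-3,3,-2,1],[0,-4,-3,4],[0,0,-4,0],[0,0,0,2]]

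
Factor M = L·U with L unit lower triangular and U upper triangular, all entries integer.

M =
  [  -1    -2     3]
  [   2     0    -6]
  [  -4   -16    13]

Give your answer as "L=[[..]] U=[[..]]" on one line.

L=[[1,0,0],[-2,1,0],[4,2,1]] U=[[-1,-2,3],[0,-4,0],[0,0,1]]

  r1 -= -2·r0 → [0,-4,0]
  r2 -= 4·r0 → [0,-8,1]
  r2 -= 2·r1 → [0,0,1]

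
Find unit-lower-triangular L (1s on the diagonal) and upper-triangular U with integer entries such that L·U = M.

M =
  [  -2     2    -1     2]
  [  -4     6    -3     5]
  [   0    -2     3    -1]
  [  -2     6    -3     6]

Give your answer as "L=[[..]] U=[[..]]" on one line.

  r1 -= 2·r0 → [0,2,-1,1]
  r2 -= 0·r0 → [0,-2,3,-1]
  r3 -= 1·r0 → [0,4,-2,4]
  r2 -= -1·r1 → [0,0,2,0]
  r3 -= 2·r1 → [0,0,0,2]
  r3 -= 0·r2 → [0,0,0,2]

L=[[1,0,0,0],[2,1,0,0],[0,-1,1,0],[1,2,0,1]] U=[[-2,2,-1,2],[0,2,-1,1],[0,0,2,0],[0,0,0,2]]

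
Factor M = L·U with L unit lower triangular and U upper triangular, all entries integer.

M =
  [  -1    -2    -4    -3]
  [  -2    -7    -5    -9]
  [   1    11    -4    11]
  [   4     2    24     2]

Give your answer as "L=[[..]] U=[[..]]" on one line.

L=[[1,0,0,0],[2,1,0,0],[-1,-3,1,0],[-4,2,2,1]] U=[[-1,-2,-4,-3],[0,-3,3,-3],[0,0,1,-1],[0,0,0,-2]]

  row1 -= 2·row0 → [0,-3,3,-3]
  row2 -= -1·row0 → [0,9,-8,8]
  row3 -= -4·row0 → [0,-6,8,-10]
  row2 -= -3·row1 → [0,0,1,-1]
  row3 -= 2·row1 → [0,0,2,-4]
  row3 -= 2·row2 → [0,0,0,-2]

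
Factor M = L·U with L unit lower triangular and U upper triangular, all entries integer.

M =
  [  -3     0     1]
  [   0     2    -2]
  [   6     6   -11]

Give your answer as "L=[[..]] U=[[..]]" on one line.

L=[[1,0,0],[0,1,0],[-2,3,1]] U=[[-3,0,1],[0,2,-2],[0,0,-3]]

  row1 -= 0·row0 → [0,2,-2]
  row2 -= -2·row0 → [0,6,-9]
  row2 -= 3·row1 → [0,0,-3]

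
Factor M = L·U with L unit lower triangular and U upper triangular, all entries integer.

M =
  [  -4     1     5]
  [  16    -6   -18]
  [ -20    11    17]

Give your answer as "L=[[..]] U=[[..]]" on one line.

L=[[1,0,0],[-4,1,0],[5,-3,1]] U=[[-4,1,5],[0,-2,2],[0,0,-2]]

  r1 -= -4·r0 → [0,-2,2]
  r2 -= 5·r0 → [0,6,-8]
  r2 -= -3·r1 → [0,0,-2]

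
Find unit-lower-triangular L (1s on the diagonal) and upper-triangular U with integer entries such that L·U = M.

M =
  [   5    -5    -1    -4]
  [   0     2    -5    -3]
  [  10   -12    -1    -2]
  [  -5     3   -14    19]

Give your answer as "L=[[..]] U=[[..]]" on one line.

  R1 -= 0·R0 → [0,2,-5,-3]
  R2 -= 2·R0 → [0,-2,1,6]
  R3 -= -1·R0 → [0,-2,-15,15]
  R2 -= -1·R1 → [0,0,-4,3]
  R3 -= -1·R1 → [0,0,-20,12]
  R3 -= 5·R2 → [0,0,0,-3]

L=[[1,0,0,0],[0,1,0,0],[2,-1,1,0],[-1,-1,5,1]] U=[[5,-5,-1,-4],[0,2,-5,-3],[0,0,-4,3],[0,0,0,-3]]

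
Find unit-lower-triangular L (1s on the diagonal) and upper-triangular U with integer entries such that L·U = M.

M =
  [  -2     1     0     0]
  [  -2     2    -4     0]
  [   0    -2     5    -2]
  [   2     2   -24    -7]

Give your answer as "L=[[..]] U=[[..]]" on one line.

  r1 -= 1·r0 → [0,1,-4,0]
  r2 -= 0·r0 → [0,-2,5,-2]
  r3 -= -1·r0 → [0,3,-24,-7]
  r2 -= -2·r1 → [0,0,-3,-2]
  r3 -= 3·r1 → [0,0,-12,-7]
  r3 -= 4·r2 → [0,0,0,1]

L=[[1,0,0,0],[1,1,0,0],[0,-2,1,0],[-1,3,4,1]] U=[[-2,1,0,0],[0,1,-4,0],[0,0,-3,-2],[0,0,0,1]]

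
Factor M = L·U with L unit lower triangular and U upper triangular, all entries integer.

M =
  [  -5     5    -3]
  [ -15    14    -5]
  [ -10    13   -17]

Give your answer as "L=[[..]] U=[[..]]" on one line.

  row1 -= 3·row0 → [0,-1,4]
  row2 -= 2·row0 → [0,3,-11]
  row2 -= -3·row1 → [0,0,1]

L=[[1,0,0],[3,1,0],[2,-3,1]] U=[[-5,5,-3],[0,-1,4],[0,0,1]]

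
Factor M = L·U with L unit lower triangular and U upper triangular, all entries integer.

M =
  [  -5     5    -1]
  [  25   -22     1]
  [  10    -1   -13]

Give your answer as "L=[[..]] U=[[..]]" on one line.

L=[[1,0,0],[-5,1,0],[-2,3,1]] U=[[-5,5,-1],[0,3,-4],[0,0,-3]]

  r1 -= -5·r0 → [0,3,-4]
  r2 -= -2·r0 → [0,9,-15]
  r2 -= 3·r1 → [0,0,-3]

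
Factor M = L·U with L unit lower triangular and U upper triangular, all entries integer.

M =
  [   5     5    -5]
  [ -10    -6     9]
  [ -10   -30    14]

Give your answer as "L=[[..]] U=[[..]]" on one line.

  r1 -= -2·r0 → [0,4,-1]
  r2 -= -2·r0 → [0,-20,4]
  r2 -= -5·r1 → [0,0,-1]

L=[[1,0,0],[-2,1,0],[-2,-5,1]] U=[[5,5,-5],[0,4,-1],[0,0,-1]]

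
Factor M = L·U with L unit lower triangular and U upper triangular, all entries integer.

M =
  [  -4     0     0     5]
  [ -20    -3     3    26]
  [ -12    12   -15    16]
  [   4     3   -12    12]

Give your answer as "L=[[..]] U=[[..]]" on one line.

L=[[1,0,0,0],[5,1,0,0],[3,-4,1,0],[-1,-1,3,1]] U=[[-4,0,0,5],[0,-3,3,1],[0,0,-3,5],[0,0,0,3]]

  R1 -= 5·R0 → [0,-3,3,1]
  R2 -= 3·R0 → [0,12,-15,1]
  R3 -= -1·R0 → [0,3,-12,17]
  R2 -= -4·R1 → [0,0,-3,5]
  R3 -= -1·R1 → [0,0,-9,18]
  R3 -= 3·R2 → [0,0,0,3]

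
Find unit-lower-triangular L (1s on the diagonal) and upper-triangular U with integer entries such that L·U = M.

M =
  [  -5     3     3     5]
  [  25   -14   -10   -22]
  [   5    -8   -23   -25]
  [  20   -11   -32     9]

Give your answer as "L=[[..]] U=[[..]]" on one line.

L=[[1,0,0,0],[-5,1,0,0],[-1,-5,1,0],[-4,1,-5,1]] U=[[-5,3,3,5],[0,1,5,3],[0,0,5,-5],[0,0,0,1]]

  R1 -= -5·R0 → [0,1,5,3]
  R2 -= -1·R0 → [0,-5,-20,-20]
  R3 -= -4·R0 → [0,1,-20,29]
  R2 -= -5·R1 → [0,0,5,-5]
  R3 -= 1·R1 → [0,0,-25,26]
  R3 -= -5·R2 → [0,0,0,1]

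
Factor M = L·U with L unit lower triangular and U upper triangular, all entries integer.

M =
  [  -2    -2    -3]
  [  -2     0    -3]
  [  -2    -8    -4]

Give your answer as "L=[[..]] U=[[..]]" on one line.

L=[[1,0,0],[1,1,0],[1,-3,1]] U=[[-2,-2,-3],[0,2,0],[0,0,-1]]

  row1 -= 1·row0 → [0,2,0]
  row2 -= 1·row0 → [0,-6,-1]
  row2 -= -3·row1 → [0,0,-1]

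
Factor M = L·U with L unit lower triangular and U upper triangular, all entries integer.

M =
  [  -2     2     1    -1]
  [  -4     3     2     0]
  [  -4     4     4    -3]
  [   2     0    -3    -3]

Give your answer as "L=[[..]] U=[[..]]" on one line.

L=[[1,0,0,0],[2,1,0,0],[2,0,1,0],[-1,-2,-1,1]] U=[[-2,2,1,-1],[0,-1,0,2],[0,0,2,-1],[0,0,0,-1]]

  r1 -= 2·r0 → [0,-1,0,2]
  r2 -= 2·r0 → [0,0,2,-1]
  r3 -= -1·r0 → [0,2,-2,-4]
  r2 -= 0·r1 → [0,0,2,-1]
  r3 -= -2·r1 → [0,0,-2,0]
  r3 -= -1·r2 → [0,0,0,-1]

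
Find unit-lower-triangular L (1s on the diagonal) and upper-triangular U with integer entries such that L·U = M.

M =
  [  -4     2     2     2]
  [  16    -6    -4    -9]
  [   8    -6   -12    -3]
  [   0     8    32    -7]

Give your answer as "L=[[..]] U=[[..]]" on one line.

L=[[1,0,0,0],[-4,1,0,0],[-2,-1,1,0],[0,4,-4,1]] U=[[-4,2,2,2],[0,2,4,-1],[0,0,-4,0],[0,0,0,-3]]

  R1 -= -4·R0 → [0,2,4,-1]
  R2 -= -2·R0 → [0,-2,-8,1]
  R3 -= 0·R0 → [0,8,32,-7]
  R2 -= -1·R1 → [0,0,-4,0]
  R3 -= 4·R1 → [0,0,16,-3]
  R3 -= -4·R2 → [0,0,0,-3]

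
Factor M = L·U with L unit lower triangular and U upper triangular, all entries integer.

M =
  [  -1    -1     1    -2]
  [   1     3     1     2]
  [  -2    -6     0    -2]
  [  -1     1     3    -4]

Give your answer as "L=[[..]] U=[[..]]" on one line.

L=[[1,0,0,0],[-1,1,0,0],[2,-2,1,0],[1,1,0,1]] U=[[-1,-1,1,-2],[0,2,2,0],[0,0,2,2],[0,0,0,-2]]

  R1 -= -1·R0 → [0,2,2,0]
  R2 -= 2·R0 → [0,-4,-2,2]
  R3 -= 1·R0 → [0,2,2,-2]
  R2 -= -2·R1 → [0,0,2,2]
  R3 -= 1·R1 → [0,0,0,-2]
  R3 -= 0·R2 → [0,0,0,-2]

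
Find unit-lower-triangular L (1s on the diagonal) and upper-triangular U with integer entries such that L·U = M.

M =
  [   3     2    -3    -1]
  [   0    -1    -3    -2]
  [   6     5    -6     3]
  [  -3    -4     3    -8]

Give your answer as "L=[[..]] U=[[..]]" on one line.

L=[[1,0,0,0],[0,1,0,0],[2,-1,1,0],[-1,2,-2,1]] U=[[3,2,-3,-1],[0,-1,-3,-2],[0,0,-3,3],[0,0,0,1]]

  r1 -= 0·r0 → [0,-1,-3,-2]
  r2 -= 2·r0 → [0,1,0,5]
  r3 -= -1·r0 → [0,-2,0,-9]
  r2 -= -1·r1 → [0,0,-3,3]
  r3 -= 2·r1 → [0,0,6,-5]
  r3 -= -2·r2 → [0,0,0,1]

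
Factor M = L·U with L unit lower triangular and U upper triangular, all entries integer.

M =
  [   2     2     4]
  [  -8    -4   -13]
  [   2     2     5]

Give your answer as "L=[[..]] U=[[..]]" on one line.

  R1 -= -4·R0 → [0,4,3]
  R2 -= 1·R0 → [0,0,1]
  R2 -= 0·R1 → [0,0,1]

L=[[1,0,0],[-4,1,0],[1,0,1]] U=[[2,2,4],[0,4,3],[0,0,1]]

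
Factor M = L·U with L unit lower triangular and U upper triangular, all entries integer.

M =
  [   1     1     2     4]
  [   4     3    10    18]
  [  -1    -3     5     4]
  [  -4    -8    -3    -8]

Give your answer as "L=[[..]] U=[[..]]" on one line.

L=[[1,0,0,0],[4,1,0,0],[-1,2,1,0],[-4,4,-1,1]] U=[[1,1,2,4],[0,-1,2,2],[0,0,3,4],[0,0,0,4]]

  r1 -= 4·r0 → [0,-1,2,2]
  r2 -= -1·r0 → [0,-2,7,8]
  r3 -= -4·r0 → [0,-4,5,8]
  r2 -= 2·r1 → [0,0,3,4]
  r3 -= 4·r1 → [0,0,-3,0]
  r3 -= -1·r2 → [0,0,0,4]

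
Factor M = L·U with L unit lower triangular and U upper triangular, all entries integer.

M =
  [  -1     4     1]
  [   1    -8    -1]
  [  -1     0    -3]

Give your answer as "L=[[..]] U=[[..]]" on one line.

L=[[1,0,0],[-1,1,0],[1,1,1]] U=[[-1,4,1],[0,-4,0],[0,0,-4]]

  row1 -= -1·row0 → [0,-4,0]
  row2 -= 1·row0 → [0,-4,-4]
  row2 -= 1·row1 → [0,0,-4]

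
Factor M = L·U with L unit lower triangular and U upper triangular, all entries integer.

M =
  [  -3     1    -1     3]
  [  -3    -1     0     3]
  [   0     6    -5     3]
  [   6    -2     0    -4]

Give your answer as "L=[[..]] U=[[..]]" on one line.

L=[[1,0,0,0],[1,1,0,0],[0,-3,1,0],[-2,0,1,1]] U=[[-3,1,-1,3],[0,-2,1,0],[0,0,-2,3],[0,0,0,-1]]

  row1 -= 1·row0 → [0,-2,1,0]
  row2 -= 0·row0 → [0,6,-5,3]
  row3 -= -2·row0 → [0,0,-2,2]
  row2 -= -3·row1 → [0,0,-2,3]
  row3 -= 0·row1 → [0,0,-2,2]
  row3 -= 1·row2 → [0,0,0,-1]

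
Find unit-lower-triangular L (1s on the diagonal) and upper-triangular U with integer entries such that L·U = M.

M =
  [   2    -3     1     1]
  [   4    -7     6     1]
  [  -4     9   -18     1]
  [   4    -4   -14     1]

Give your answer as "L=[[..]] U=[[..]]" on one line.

L=[[1,0,0,0],[2,1,0,0],[-2,-3,1,0],[2,-2,2,1]] U=[[2,-3,1,1],[0,-1,4,-1],[0,0,-4,0],[0,0,0,-3]]

  r1 -= 2·r0 → [0,-1,4,-1]
  r2 -= -2·r0 → [0,3,-16,3]
  r3 -= 2·r0 → [0,2,-16,-1]
  r2 -= -3·r1 → [0,0,-4,0]
  r3 -= -2·r1 → [0,0,-8,-3]
  r3 -= 2·r2 → [0,0,0,-3]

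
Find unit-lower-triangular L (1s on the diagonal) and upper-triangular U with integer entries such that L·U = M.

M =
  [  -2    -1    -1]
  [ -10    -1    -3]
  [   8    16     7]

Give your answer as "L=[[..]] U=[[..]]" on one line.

L=[[1,0,0],[5,1,0],[-4,3,1]] U=[[-2,-1,-1],[0,4,2],[0,0,-3]]

  row1 -= 5·row0 → [0,4,2]
  row2 -= -4·row0 → [0,12,3]
  row2 -= 3·row1 → [0,0,-3]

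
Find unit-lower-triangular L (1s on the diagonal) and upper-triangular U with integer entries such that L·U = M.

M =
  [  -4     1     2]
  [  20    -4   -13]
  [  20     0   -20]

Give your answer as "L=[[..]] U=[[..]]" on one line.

  row1 -= -5·row0 → [0,1,-3]
  row2 -= -5·row0 → [0,5,-10]
  row2 -= 5·row1 → [0,0,5]

L=[[1,0,0],[-5,1,0],[-5,5,1]] U=[[-4,1,2],[0,1,-3],[0,0,5]]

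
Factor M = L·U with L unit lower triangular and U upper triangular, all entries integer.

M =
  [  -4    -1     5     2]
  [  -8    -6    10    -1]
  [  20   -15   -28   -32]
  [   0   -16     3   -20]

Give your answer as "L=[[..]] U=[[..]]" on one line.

L=[[1,0,0,0],[2,1,0,0],[-5,5,1,0],[0,4,-1,1]] U=[[-4,-1,5,2],[0,-4,0,-5],[0,0,-3,3],[0,0,0,3]]

  r1 -= 2·r0 → [0,-4,0,-5]
  r2 -= -5·r0 → [0,-20,-3,-22]
  r3 -= 0·r0 → [0,-16,3,-20]
  r2 -= 5·r1 → [0,0,-3,3]
  r3 -= 4·r1 → [0,0,3,0]
  r3 -= -1·r2 → [0,0,0,3]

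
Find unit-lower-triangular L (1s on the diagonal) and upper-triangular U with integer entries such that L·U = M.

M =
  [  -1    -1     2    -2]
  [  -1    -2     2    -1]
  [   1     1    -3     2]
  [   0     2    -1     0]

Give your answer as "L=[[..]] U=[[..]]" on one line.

L=[[1,0,0,0],[1,1,0,0],[-1,0,1,0],[0,-2,1,1]] U=[[-1,-1,2,-2],[0,-1,0,1],[0,0,-1,0],[0,0,0,2]]

  row1 -= 1·row0 → [0,-1,0,1]
  row2 -= -1·row0 → [0,0,-1,0]
  row3 -= 0·row0 → [0,2,-1,0]
  row2 -= 0·row1 → [0,0,-1,0]
  row3 -= -2·row1 → [0,0,-1,2]
  row3 -= 1·row2 → [0,0,0,2]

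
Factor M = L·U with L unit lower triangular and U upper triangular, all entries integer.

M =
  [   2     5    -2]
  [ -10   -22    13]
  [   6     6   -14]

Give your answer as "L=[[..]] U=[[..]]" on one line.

L=[[1,0,0],[-5,1,0],[3,-3,1]] U=[[2,5,-2],[0,3,3],[0,0,1]]

  R1 -= -5·R0 → [0,3,3]
  R2 -= 3·R0 → [0,-9,-8]
  R2 -= -3·R1 → [0,0,1]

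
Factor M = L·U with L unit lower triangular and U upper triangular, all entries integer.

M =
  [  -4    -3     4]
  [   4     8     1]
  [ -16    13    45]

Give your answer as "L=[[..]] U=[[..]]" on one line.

L=[[1,0,0],[-1,1,0],[4,5,1]] U=[[-4,-3,4],[0,5,5],[0,0,4]]

  R1 -= -1·R0 → [0,5,5]
  R2 -= 4·R0 → [0,25,29]
  R2 -= 5·R1 → [0,0,4]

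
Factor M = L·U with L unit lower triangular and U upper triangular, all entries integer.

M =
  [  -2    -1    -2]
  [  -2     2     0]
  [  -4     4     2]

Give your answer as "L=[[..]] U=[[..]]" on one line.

L=[[1,0,0],[1,1,0],[2,2,1]] U=[[-2,-1,-2],[0,3,2],[0,0,2]]

  r1 -= 1·r0 → [0,3,2]
  r2 -= 2·r0 → [0,6,6]
  r2 -= 2·r1 → [0,0,2]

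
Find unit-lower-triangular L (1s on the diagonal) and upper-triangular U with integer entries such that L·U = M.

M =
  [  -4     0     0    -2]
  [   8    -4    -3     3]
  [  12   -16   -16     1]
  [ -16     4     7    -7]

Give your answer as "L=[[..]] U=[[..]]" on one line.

L=[[1,0,0,0],[-2,1,0,0],[-3,4,1,0],[4,-1,-1,1]] U=[[-4,0,0,-2],[0,-4,-3,-1],[0,0,-4,-1],[0,0,0,-1]]

  r1 -= -2·r0 → [0,-4,-3,-1]
  r2 -= -3·r0 → [0,-16,-16,-5]
  r3 -= 4·r0 → [0,4,7,1]
  r2 -= 4·r1 → [0,0,-4,-1]
  r3 -= -1·r1 → [0,0,4,0]
  r3 -= -1·r2 → [0,0,0,-1]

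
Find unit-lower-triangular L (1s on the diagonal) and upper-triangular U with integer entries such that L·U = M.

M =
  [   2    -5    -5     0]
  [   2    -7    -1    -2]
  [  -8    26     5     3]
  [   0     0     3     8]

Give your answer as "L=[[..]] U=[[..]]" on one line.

  R1 -= 1·R0 → [0,-2,4,-2]
  R2 -= -4·R0 → [0,6,-15,3]
  R3 -= 0·R0 → [0,0,3,8]
  R2 -= -3·R1 → [0,0,-3,-3]
  R3 -= 0·R1 → [0,0,3,8]
  R3 -= -1·R2 → [0,0,0,5]

L=[[1,0,0,0],[1,1,0,0],[-4,-3,1,0],[0,0,-1,1]] U=[[2,-5,-5,0],[0,-2,4,-2],[0,0,-3,-3],[0,0,0,5]]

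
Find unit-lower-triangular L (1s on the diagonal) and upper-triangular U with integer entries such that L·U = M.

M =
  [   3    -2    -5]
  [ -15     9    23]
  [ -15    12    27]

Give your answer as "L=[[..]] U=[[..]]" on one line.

L=[[1,0,0],[-5,1,0],[-5,-2,1]] U=[[3,-2,-5],[0,-1,-2],[0,0,-2]]

  r1 -= -5·r0 → [0,-1,-2]
  r2 -= -5·r0 → [0,2,2]
  r2 -= -2·r1 → [0,0,-2]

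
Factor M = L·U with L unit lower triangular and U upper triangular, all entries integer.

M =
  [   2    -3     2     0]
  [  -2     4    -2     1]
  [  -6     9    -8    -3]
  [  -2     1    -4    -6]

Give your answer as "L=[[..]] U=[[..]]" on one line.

  R1 -= -1·R0 → [0,1,0,1]
  R2 -= -3·R0 → [0,0,-2,-3]
  R3 -= -1·R0 → [0,-2,-2,-6]
  R2 -= 0·R1 → [0,0,-2,-3]
  R3 -= -2·R1 → [0,0,-2,-4]
  R3 -= 1·R2 → [0,0,0,-1]

L=[[1,0,0,0],[-1,1,0,0],[-3,0,1,0],[-1,-2,1,1]] U=[[2,-3,2,0],[0,1,0,1],[0,0,-2,-3],[0,0,0,-1]]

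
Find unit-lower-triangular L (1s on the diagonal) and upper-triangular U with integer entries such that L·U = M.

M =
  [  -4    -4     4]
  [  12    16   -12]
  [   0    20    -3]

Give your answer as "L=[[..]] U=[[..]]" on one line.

L=[[1,0,0],[-3,1,0],[0,5,1]] U=[[-4,-4,4],[0,4,0],[0,0,-3]]

  R1 -= -3·R0 → [0,4,0]
  R2 -= 0·R0 → [0,20,-3]
  R2 -= 5·R1 → [0,0,-3]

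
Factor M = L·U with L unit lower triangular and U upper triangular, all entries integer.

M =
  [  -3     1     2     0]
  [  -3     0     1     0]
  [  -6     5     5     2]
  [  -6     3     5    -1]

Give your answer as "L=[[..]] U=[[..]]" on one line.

  row1 -= 1·row0 → [0,-1,-1,0]
  row2 -= 2·row0 → [0,3,1,2]
  row3 -= 2·row0 → [0,1,1,-1]
  row2 -= -3·row1 → [0,0,-2,2]
  row3 -= -1·row1 → [0,0,0,-1]
  row3 -= 0·row2 → [0,0,0,-1]

L=[[1,0,0,0],[1,1,0,0],[2,-3,1,0],[2,-1,0,1]] U=[[-3,1,2,0],[0,-1,-1,0],[0,0,-2,2],[0,0,0,-1]]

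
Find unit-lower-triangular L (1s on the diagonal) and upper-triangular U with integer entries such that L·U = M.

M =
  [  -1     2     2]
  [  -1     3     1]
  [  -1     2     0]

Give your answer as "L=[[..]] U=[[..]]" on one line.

L=[[1,0,0],[1,1,0],[1,0,1]] U=[[-1,2,2],[0,1,-1],[0,0,-2]]

  r1 -= 1·r0 → [0,1,-1]
  r2 -= 1·r0 → [0,0,-2]
  r2 -= 0·r1 → [0,0,-2]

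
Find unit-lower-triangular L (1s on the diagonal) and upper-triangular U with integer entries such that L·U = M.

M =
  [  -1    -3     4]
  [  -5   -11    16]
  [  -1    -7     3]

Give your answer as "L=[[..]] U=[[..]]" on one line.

L=[[1,0,0],[5,1,0],[1,-1,1]] U=[[-1,-3,4],[0,4,-4],[0,0,-5]]

  row1 -= 5·row0 → [0,4,-4]
  row2 -= 1·row0 → [0,-4,-1]
  row2 -= -1·row1 → [0,0,-5]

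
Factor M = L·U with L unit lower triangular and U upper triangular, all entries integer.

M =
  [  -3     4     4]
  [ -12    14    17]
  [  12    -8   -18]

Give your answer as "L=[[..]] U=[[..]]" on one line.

  R1 -= 4·R0 → [0,-2,1]
  R2 -= -4·R0 → [0,8,-2]
  R2 -= -4·R1 → [0,0,2]

L=[[1,0,0],[4,1,0],[-4,-4,1]] U=[[-3,4,4],[0,-2,1],[0,0,2]]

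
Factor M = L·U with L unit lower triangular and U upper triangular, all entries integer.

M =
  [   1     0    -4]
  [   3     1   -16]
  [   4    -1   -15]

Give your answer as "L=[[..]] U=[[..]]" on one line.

  R1 -= 3·R0 → [0,1,-4]
  R2 -= 4·R0 → [0,-1,1]
  R2 -= -1·R1 → [0,0,-3]

L=[[1,0,0],[3,1,0],[4,-1,1]] U=[[1,0,-4],[0,1,-4],[0,0,-3]]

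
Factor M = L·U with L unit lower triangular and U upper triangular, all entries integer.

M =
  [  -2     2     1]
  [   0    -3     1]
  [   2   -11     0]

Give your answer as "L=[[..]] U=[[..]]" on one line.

L=[[1,0,0],[0,1,0],[-1,3,1]] U=[[-2,2,1],[0,-3,1],[0,0,-2]]

  R1 -= 0·R0 → [0,-3,1]
  R2 -= -1·R0 → [0,-9,1]
  R2 -= 3·R1 → [0,0,-2]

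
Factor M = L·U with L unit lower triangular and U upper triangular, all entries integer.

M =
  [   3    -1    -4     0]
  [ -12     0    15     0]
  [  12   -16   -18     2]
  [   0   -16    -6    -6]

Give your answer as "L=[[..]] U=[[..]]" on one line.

L=[[1,0,0,0],[-4,1,0,0],[4,3,1,0],[0,4,-2,1]] U=[[3,-1,-4,0],[0,-4,-1,0],[0,0,1,2],[0,0,0,-2]]

  row1 -= -4·row0 → [0,-4,-1,0]
  row2 -= 4·row0 → [0,-12,-2,2]
  row3 -= 0·row0 → [0,-16,-6,-6]
  row2 -= 3·row1 → [0,0,1,2]
  row3 -= 4·row1 → [0,0,-2,-6]
  row3 -= -2·row2 → [0,0,0,-2]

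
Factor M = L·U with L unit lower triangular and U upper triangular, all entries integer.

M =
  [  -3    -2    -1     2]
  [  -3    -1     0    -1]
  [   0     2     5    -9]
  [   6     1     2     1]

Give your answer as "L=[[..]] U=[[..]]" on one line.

  R1 -= 1·R0 → [0,1,1,-3]
  R2 -= 0·R0 → [0,2,5,-9]
  R3 -= -2·R0 → [0,-3,0,5]
  R2 -= 2·R1 → [0,0,3,-3]
  R3 -= -3·R1 → [0,0,3,-4]
  R3 -= 1·R2 → [0,0,0,-1]

L=[[1,0,0,0],[1,1,0,0],[0,2,1,0],[-2,-3,1,1]] U=[[-3,-2,-1,2],[0,1,1,-3],[0,0,3,-3],[0,0,0,-1]]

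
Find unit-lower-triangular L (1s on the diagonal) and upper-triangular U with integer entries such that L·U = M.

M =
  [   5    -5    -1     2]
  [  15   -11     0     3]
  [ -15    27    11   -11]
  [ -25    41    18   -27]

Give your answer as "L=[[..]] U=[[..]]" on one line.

L=[[1,0,0,0],[3,1,0,0],[-3,3,1,0],[-5,4,-1,1]] U=[[5,-5,-1,2],[0,4,3,-3],[0,0,-1,4],[0,0,0,-1]]

  row1 -= 3·row0 → [0,4,3,-3]
  row2 -= -3·row0 → [0,12,8,-5]
  row3 -= -5·row0 → [0,16,13,-17]
  row2 -= 3·row1 → [0,0,-1,4]
  row3 -= 4·row1 → [0,0,1,-5]
  row3 -= -1·row2 → [0,0,0,-1]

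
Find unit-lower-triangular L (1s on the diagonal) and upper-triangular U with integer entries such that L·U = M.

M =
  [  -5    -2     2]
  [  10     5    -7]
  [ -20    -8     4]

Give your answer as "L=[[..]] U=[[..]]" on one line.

L=[[1,0,0],[-2,1,0],[4,0,1]] U=[[-5,-2,2],[0,1,-3],[0,0,-4]]

  row1 -= -2·row0 → [0,1,-3]
  row2 -= 4·row0 → [0,0,-4]
  row2 -= 0·row1 → [0,0,-4]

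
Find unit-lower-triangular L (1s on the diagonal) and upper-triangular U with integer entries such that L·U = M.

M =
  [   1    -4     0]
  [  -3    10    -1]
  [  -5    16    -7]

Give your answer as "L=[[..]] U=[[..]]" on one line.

  R1 -= -3·R0 → [0,-2,-1]
  R2 -= -5·R0 → [0,-4,-7]
  R2 -= 2·R1 → [0,0,-5]

L=[[1,0,0],[-3,1,0],[-5,2,1]] U=[[1,-4,0],[0,-2,-1],[0,0,-5]]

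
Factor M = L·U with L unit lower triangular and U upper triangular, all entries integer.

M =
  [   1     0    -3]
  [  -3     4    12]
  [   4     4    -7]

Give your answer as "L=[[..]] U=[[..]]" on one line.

L=[[1,0,0],[-3,1,0],[4,1,1]] U=[[1,0,-3],[0,4,3],[0,0,2]]

  row1 -= -3·row0 → [0,4,3]
  row2 -= 4·row0 → [0,4,5]
  row2 -= 1·row1 → [0,0,2]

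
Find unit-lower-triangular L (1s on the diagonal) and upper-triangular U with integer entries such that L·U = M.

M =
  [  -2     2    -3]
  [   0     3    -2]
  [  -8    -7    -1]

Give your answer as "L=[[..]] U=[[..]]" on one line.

L=[[1,0,0],[0,1,0],[4,-5,1]] U=[[-2,2,-3],[0,3,-2],[0,0,1]]

  R1 -= 0·R0 → [0,3,-2]
  R2 -= 4·R0 → [0,-15,11]
  R2 -= -5·R1 → [0,0,1]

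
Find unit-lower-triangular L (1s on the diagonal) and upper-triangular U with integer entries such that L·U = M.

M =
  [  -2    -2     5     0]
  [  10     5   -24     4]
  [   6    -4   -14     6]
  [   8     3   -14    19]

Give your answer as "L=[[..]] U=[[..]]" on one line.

  R1 -= -5·R0 → [0,-5,1,4]
  R2 -= -3·R0 → [0,-10,1,6]
  R3 -= -4·R0 → [0,-5,6,19]
  R2 -= 2·R1 → [0,0,-1,-2]
  R3 -= 1·R1 → [0,0,5,15]
  R3 -= -5·R2 → [0,0,0,5]

L=[[1,0,0,0],[-5,1,0,0],[-3,2,1,0],[-4,1,-5,1]] U=[[-2,-2,5,0],[0,-5,1,4],[0,0,-1,-2],[0,0,0,5]]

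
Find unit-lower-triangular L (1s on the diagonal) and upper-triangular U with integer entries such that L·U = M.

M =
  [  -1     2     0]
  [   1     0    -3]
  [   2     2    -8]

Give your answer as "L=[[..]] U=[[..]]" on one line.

  r1 -= -1·r0 → [0,2,-3]
  r2 -= -2·r0 → [0,6,-8]
  r2 -= 3·r1 → [0,0,1]

L=[[1,0,0],[-1,1,0],[-2,3,1]] U=[[-1,2,0],[0,2,-3],[0,0,1]]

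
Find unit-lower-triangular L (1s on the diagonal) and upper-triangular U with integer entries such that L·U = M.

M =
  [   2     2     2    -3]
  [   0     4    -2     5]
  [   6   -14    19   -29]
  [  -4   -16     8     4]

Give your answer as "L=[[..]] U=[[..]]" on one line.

  row1 -= 0·row0 → [0,4,-2,5]
  row2 -= 3·row0 → [0,-20,13,-20]
  row3 -= -2·row0 → [0,-12,12,-2]
  row2 -= -5·row1 → [0,0,3,5]
  row3 -= -3·row1 → [0,0,6,13]
  row3 -= 2·row2 → [0,0,0,3]

L=[[1,0,0,0],[0,1,0,0],[3,-5,1,0],[-2,-3,2,1]] U=[[2,2,2,-3],[0,4,-2,5],[0,0,3,5],[0,0,0,3]]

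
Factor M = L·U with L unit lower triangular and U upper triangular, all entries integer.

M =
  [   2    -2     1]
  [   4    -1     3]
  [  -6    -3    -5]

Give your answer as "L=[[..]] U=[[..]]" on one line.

  r1 -= 2·r0 → [0,3,1]
  r2 -= -3·r0 → [0,-9,-2]
  r2 -= -3·r1 → [0,0,1]

L=[[1,0,0],[2,1,0],[-3,-3,1]] U=[[2,-2,1],[0,3,1],[0,0,1]]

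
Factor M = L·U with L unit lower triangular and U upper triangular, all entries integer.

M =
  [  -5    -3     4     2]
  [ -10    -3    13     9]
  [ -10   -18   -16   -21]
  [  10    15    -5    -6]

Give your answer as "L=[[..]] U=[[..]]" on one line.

  r1 -= 2·r0 → [0,3,5,5]
  r2 -= 2·r0 → [0,-12,-24,-25]
  r3 -= -2·r0 → [0,9,3,-2]
  r2 -= -4·r1 → [0,0,-4,-5]
  r3 -= 3·r1 → [0,0,-12,-17]
  r3 -= 3·r2 → [0,0,0,-2]

L=[[1,0,0,0],[2,1,0,0],[2,-4,1,0],[-2,3,3,1]] U=[[-5,-3,4,2],[0,3,5,5],[0,0,-4,-5],[0,0,0,-2]]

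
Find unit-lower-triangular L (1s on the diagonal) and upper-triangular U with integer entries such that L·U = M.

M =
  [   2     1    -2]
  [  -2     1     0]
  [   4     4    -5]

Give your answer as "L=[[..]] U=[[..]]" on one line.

L=[[1,0,0],[-1,1,0],[2,1,1]] U=[[2,1,-2],[0,2,-2],[0,0,1]]

  row1 -= -1·row0 → [0,2,-2]
  row2 -= 2·row0 → [0,2,-1]
  row2 -= 1·row1 → [0,0,1]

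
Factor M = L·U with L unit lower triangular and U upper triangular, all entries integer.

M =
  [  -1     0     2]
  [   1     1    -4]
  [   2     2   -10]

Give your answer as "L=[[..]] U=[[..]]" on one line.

  R1 -= -1·R0 → [0,1,-2]
  R2 -= -2·R0 → [0,2,-6]
  R2 -= 2·R1 → [0,0,-2]

L=[[1,0,0],[-1,1,0],[-2,2,1]] U=[[-1,0,2],[0,1,-2],[0,0,-2]]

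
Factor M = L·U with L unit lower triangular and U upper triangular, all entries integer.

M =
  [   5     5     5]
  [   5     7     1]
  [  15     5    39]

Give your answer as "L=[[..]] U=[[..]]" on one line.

  r1 -= 1·r0 → [0,2,-4]
  r2 -= 3·r0 → [0,-10,24]
  r2 -= -5·r1 → [0,0,4]

L=[[1,0,0],[1,1,0],[3,-5,1]] U=[[5,5,5],[0,2,-4],[0,0,4]]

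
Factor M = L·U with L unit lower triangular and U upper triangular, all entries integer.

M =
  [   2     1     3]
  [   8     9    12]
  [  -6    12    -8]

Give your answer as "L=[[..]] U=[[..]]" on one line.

L=[[1,0,0],[4,1,0],[-3,3,1]] U=[[2,1,3],[0,5,0],[0,0,1]]

  row1 -= 4·row0 → [0,5,0]
  row2 -= -3·row0 → [0,15,1]
  row2 -= 3·row1 → [0,0,1]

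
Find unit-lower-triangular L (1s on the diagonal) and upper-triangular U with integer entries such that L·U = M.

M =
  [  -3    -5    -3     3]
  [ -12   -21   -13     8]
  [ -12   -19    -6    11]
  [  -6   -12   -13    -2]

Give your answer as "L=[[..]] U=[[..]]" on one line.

L=[[1,0,0,0],[4,1,0,0],[4,-1,1,0],[2,2,-1,1]] U=[[-3,-5,-3,3],[0,-1,-1,-4],[0,0,5,-5],[0,0,0,-5]]

  row1 -= 4·row0 → [0,-1,-1,-4]
  row2 -= 4·row0 → [0,1,6,-1]
  row3 -= 2·row0 → [0,-2,-7,-8]
  row2 -= -1·row1 → [0,0,5,-5]
  row3 -= 2·row1 → [0,0,-5,0]
  row3 -= -1·row2 → [0,0,0,-5]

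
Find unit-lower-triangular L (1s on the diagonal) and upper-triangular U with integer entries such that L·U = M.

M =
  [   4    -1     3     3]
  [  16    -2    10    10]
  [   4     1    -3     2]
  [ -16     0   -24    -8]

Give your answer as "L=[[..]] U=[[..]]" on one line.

L=[[1,0,0,0],[4,1,0,0],[1,1,1,0],[-4,-2,4,1]] U=[[4,-1,3,3],[0,2,-2,-2],[0,0,-4,1],[0,0,0,-4]]

  r1 -= 4·r0 → [0,2,-2,-2]
  r2 -= 1·r0 → [0,2,-6,-1]
  r3 -= -4·r0 → [0,-4,-12,4]
  r2 -= 1·r1 → [0,0,-4,1]
  r3 -= -2·r1 → [0,0,-16,0]
  r3 -= 4·r2 → [0,0,0,-4]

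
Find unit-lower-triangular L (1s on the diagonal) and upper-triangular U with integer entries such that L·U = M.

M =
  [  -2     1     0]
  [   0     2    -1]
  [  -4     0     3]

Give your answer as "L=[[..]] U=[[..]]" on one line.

L=[[1,0,0],[0,1,0],[2,-1,1]] U=[[-2,1,0],[0,2,-1],[0,0,2]]

  row1 -= 0·row0 → [0,2,-1]
  row2 -= 2·row0 → [0,-2,3]
  row2 -= -1·row1 → [0,0,2]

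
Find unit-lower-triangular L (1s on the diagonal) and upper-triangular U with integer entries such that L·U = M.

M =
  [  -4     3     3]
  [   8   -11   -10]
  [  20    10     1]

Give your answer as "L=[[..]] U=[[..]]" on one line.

  r1 -= -2·r0 → [0,-5,-4]
  r2 -= -5·r0 → [0,25,16]
  r2 -= -5·r1 → [0,0,-4]

L=[[1,0,0],[-2,1,0],[-5,-5,1]] U=[[-4,3,3],[0,-5,-4],[0,0,-4]]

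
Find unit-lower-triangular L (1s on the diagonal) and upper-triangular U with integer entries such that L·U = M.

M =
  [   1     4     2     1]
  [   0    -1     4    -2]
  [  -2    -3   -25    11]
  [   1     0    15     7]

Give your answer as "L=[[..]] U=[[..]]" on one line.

L=[[1,0,0,0],[0,1,0,0],[-2,-5,1,0],[1,4,3,1]] U=[[1,4,2,1],[0,-1,4,-2],[0,0,-1,3],[0,0,0,5]]

  row1 -= 0·row0 → [0,-1,4,-2]
  row2 -= -2·row0 → [0,5,-21,13]
  row3 -= 1·row0 → [0,-4,13,6]
  row2 -= -5·row1 → [0,0,-1,3]
  row3 -= 4·row1 → [0,0,-3,14]
  row3 -= 3·row2 → [0,0,0,5]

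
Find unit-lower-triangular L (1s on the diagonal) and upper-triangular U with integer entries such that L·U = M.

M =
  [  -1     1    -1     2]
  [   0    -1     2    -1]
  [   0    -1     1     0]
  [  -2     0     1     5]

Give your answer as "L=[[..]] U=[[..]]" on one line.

  row1 -= 0·row0 → [0,-1,2,-1]
  row2 -= 0·row0 → [0,-1,1,0]
  row3 -= 2·row0 → [0,-2,3,1]
  row2 -= 1·row1 → [0,0,-1,1]
  row3 -= 2·row1 → [0,0,-1,3]
  row3 -= 1·row2 → [0,0,0,2]

L=[[1,0,0,0],[0,1,0,0],[0,1,1,0],[2,2,1,1]] U=[[-1,1,-1,2],[0,-1,2,-1],[0,0,-1,1],[0,0,0,2]]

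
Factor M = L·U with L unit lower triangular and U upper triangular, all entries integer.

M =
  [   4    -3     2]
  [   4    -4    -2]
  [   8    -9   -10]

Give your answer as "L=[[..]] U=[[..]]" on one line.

L=[[1,0,0],[1,1,0],[2,3,1]] U=[[4,-3,2],[0,-1,-4],[0,0,-2]]

  R1 -= 1·R0 → [0,-1,-4]
  R2 -= 2·R0 → [0,-3,-14]
  R2 -= 3·R1 → [0,0,-2]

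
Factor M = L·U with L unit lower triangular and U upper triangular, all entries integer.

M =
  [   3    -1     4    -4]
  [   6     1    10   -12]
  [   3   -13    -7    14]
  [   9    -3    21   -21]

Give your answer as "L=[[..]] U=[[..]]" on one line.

  row1 -= 2·row0 → [0,3,2,-4]
  row2 -= 1·row0 → [0,-12,-11,18]
  row3 -= 3·row0 → [0,0,9,-9]
  row2 -= -4·row1 → [0,0,-3,2]
  row3 -= 0·row1 → [0,0,9,-9]
  row3 -= -3·row2 → [0,0,0,-3]

L=[[1,0,0,0],[2,1,0,0],[1,-4,1,0],[3,0,-3,1]] U=[[3,-1,4,-4],[0,3,2,-4],[0,0,-3,2],[0,0,0,-3]]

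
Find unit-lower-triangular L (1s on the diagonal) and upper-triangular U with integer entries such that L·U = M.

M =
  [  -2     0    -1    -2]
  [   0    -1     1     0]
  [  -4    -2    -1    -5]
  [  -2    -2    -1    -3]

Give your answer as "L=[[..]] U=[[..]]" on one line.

  row1 -= 0·row0 → [0,-1,1,0]
  row2 -= 2·row0 → [0,-2,1,-1]
  row3 -= 1·row0 → [0,-2,0,-1]
  row2 -= 2·row1 → [0,0,-1,-1]
  row3 -= 2·row1 → [0,0,-2,-1]
  row3 -= 2·row2 → [0,0,0,1]

L=[[1,0,0,0],[0,1,0,0],[2,2,1,0],[1,2,2,1]] U=[[-2,0,-1,-2],[0,-1,1,0],[0,0,-1,-1],[0,0,0,1]]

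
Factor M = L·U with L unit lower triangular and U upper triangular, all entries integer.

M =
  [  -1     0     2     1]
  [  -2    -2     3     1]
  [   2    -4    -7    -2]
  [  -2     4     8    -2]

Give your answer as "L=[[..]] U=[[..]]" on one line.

L=[[1,0,0,0],[2,1,0,0],[-2,2,1,0],[2,-2,-2,1]] U=[[-1,0,2,1],[0,-2,-1,-1],[0,0,-1,2],[0,0,0,-2]]

  R1 -= 2·R0 → [0,-2,-1,-1]
  R2 -= -2·R0 → [0,-4,-3,0]
  R3 -= 2·R0 → [0,4,4,-4]
  R2 -= 2·R1 → [0,0,-1,2]
  R3 -= -2·R1 → [0,0,2,-6]
  R3 -= -2·R2 → [0,0,0,-2]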